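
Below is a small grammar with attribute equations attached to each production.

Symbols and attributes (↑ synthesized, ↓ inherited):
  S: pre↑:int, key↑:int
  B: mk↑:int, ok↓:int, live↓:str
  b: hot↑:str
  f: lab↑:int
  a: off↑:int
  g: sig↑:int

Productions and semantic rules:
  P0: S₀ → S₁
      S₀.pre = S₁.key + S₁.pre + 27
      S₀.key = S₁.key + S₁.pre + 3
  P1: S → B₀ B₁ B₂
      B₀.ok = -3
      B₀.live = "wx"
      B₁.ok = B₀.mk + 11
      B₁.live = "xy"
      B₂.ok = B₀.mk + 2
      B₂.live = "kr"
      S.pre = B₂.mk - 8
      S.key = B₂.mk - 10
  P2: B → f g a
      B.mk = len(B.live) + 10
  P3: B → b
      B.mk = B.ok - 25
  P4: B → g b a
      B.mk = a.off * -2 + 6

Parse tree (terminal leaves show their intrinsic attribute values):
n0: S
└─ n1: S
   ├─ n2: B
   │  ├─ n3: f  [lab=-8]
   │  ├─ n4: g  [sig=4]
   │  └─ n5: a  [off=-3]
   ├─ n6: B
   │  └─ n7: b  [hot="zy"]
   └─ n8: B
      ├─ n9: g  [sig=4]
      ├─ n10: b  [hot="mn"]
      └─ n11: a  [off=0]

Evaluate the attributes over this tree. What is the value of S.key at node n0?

1. n2.ok = -3  [-3]
2. n2.live = "wx"  ["wx"]
3. n3.lab = -8  [terminal]
4. n4.sig = 4  [terminal]
5. n5.off = -3  [terminal]
6. n2.mk = 12  [len(B.live) + 10]
7. n6.ok = 23  [B₀.mk + 11]
8. n6.live = "xy"  ["xy"]
9. n7.hot = "zy"  [terminal]
10. n6.mk = -2  [B.ok - 25]
11. n8.ok = 14  [B₀.mk + 2]
12. n8.live = "kr"  ["kr"]
13. n9.sig = 4  [terminal]
14. n10.hot = "mn"  [terminal]
15. n11.off = 0  [terminal]
16. n8.mk = 6  [a.off * -2 + 6]
17. n1.pre = -2  [B₂.mk - 8]
18. n1.key = -4  [B₂.mk - 10]
19. n0.pre = 21  [S₁.key + S₁.pre + 27]
20. n0.key = -3  [S₁.key + S₁.pre + 3]

-3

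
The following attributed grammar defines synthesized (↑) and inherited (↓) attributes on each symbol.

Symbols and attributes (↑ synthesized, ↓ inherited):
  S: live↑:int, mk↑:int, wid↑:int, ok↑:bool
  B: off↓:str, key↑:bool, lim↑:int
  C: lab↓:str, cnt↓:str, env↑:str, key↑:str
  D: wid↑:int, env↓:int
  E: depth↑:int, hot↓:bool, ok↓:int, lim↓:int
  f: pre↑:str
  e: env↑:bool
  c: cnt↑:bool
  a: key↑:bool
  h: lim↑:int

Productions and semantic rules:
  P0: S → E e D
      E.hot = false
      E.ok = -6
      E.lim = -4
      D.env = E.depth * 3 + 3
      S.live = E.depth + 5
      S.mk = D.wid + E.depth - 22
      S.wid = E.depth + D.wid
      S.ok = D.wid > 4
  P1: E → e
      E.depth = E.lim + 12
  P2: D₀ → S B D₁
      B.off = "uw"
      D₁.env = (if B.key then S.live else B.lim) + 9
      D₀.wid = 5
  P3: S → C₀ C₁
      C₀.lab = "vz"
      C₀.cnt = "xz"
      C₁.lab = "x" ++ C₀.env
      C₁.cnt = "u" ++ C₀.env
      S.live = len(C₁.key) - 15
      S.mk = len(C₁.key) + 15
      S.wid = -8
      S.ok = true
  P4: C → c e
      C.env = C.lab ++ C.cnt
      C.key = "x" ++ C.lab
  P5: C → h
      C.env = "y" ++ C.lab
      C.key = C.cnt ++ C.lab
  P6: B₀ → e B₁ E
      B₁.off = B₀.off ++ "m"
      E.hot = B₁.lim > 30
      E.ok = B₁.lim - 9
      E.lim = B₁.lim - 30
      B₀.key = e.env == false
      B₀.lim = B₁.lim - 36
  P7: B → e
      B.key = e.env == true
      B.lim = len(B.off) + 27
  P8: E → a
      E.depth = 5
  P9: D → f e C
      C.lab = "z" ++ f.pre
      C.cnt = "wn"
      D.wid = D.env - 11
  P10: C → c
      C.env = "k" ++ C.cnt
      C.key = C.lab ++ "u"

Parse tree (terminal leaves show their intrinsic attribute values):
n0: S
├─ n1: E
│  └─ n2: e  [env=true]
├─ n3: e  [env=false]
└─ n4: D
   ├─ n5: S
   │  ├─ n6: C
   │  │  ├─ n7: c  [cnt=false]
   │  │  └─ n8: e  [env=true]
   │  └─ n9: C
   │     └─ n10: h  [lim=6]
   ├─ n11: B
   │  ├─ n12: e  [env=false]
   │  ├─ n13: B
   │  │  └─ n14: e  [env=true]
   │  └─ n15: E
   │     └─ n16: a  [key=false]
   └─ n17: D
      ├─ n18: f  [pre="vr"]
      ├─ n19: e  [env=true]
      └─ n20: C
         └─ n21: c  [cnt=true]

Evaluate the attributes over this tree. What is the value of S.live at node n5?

-5

1. n1.hot = false  [false]
2. n1.ok = -6  [-6]
3. n1.lim = -4  [-4]
4. n2.env = true  [terminal]
5. n1.depth = 8  [E.lim + 12]
6. n3.env = false  [terminal]
7. n4.env = 27  [E.depth * 3 + 3]
8. n6.lab = "vz"  ["vz"]
9. n6.cnt = "xz"  ["xz"]
10. n7.cnt = false  [terminal]
11. n8.env = true  [terminal]
12. n6.env = "vzxz"  [C.lab ++ C.cnt]
13. n6.key = "xvz"  ["x" ++ C.lab]
14. n9.lab = "xvzxz"  ["x" ++ C₀.env]
15. n9.cnt = "uvzxz"  ["u" ++ C₀.env]
16. n10.lim = 6  [terminal]
17. n9.env = "yxvzxz"  ["y" ++ C.lab]
18. n9.key = "uvzxzxvzxz"  [C.cnt ++ C.lab]
19. n5.live = -5  [len(C₁.key) - 15]
20. n5.mk = 25  [len(C₁.key) + 15]
21. n5.wid = -8  [-8]
22. n5.ok = true  [true]
23. n11.off = "uw"  ["uw"]
24. n12.env = false  [terminal]
25. n13.off = "uwm"  [B₀.off ++ "m"]
26. n14.env = true  [terminal]
27. n13.key = true  [e.env == true]
28. n13.lim = 30  [len(B.off) + 27]
29. n15.hot = false  [B₁.lim > 30]
30. n15.ok = 21  [B₁.lim - 9]
31. n15.lim = 0  [B₁.lim - 30]
32. n16.key = false  [terminal]
33. n15.depth = 5  [5]
34. n11.key = true  [e.env == false]
35. n11.lim = -6  [B₁.lim - 36]
36. n17.env = 4  [(if B.key then S.live else B.lim) + 9]
37. n18.pre = "vr"  [terminal]
38. n19.env = true  [terminal]
39. n20.lab = "zvr"  ["z" ++ f.pre]
40. n20.cnt = "wn"  ["wn"]
41. n21.cnt = true  [terminal]
42. n20.env = "kwn"  ["k" ++ C.cnt]
43. n20.key = "zvru"  [C.lab ++ "u"]
44. n17.wid = -7  [D.env - 11]
45. n4.wid = 5  [5]
46. n0.live = 13  [E.depth + 5]
47. n0.mk = -9  [D.wid + E.depth - 22]
48. n0.wid = 13  [E.depth + D.wid]
49. n0.ok = true  [D.wid > 4]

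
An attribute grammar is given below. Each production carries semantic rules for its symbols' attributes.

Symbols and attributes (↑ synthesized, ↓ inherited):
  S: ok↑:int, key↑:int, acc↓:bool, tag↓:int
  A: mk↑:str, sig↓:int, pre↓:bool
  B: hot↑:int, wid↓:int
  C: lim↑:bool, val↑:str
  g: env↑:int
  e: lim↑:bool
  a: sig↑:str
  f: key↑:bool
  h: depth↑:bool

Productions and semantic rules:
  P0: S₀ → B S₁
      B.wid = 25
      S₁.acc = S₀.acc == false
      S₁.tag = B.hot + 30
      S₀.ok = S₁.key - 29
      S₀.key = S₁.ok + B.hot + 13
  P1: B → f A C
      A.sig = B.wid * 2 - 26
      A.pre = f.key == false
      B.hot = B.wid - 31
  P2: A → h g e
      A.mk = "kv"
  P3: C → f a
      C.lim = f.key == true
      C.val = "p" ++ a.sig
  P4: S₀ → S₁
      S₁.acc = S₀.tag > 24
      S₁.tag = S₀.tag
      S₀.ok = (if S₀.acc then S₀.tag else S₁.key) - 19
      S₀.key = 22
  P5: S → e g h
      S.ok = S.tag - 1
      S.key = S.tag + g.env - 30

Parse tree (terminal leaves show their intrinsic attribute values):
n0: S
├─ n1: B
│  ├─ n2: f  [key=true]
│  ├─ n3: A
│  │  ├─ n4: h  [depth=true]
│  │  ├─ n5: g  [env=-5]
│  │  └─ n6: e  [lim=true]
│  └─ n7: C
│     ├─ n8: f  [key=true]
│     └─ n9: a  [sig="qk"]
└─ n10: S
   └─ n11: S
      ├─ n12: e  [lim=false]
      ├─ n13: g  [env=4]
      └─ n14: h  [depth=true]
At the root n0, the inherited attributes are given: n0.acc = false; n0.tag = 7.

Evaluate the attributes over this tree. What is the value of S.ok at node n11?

23

1. n0.acc = false  [given at root]
2. n0.tag = 7  [given at root]
3. n1.wid = 25  [25]
4. n2.key = true  [terminal]
5. n3.sig = 24  [B.wid * 2 - 26]
6. n3.pre = false  [f.key == false]
7. n4.depth = true  [terminal]
8. n5.env = -5  [terminal]
9. n6.lim = true  [terminal]
10. n3.mk = "kv"  ["kv"]
11. n8.key = true  [terminal]
12. n9.sig = "qk"  [terminal]
13. n7.lim = true  [f.key == true]
14. n7.val = "pqk"  ["p" ++ a.sig]
15. n1.hot = -6  [B.wid - 31]
16. n10.acc = true  [S₀.acc == false]
17. n10.tag = 24  [B.hot + 30]
18. n11.acc = false  [S₀.tag > 24]
19. n11.tag = 24  [S₀.tag]
20. n12.lim = false  [terminal]
21. n13.env = 4  [terminal]
22. n14.depth = true  [terminal]
23. n11.ok = 23  [S.tag - 1]
24. n11.key = -2  [S.tag + g.env - 30]
25. n10.ok = 5  [(if S₀.acc then S₀.tag else S₁.key) - 19]
26. n10.key = 22  [22]
27. n0.ok = -7  [S₁.key - 29]
28. n0.key = 12  [S₁.ok + B.hot + 13]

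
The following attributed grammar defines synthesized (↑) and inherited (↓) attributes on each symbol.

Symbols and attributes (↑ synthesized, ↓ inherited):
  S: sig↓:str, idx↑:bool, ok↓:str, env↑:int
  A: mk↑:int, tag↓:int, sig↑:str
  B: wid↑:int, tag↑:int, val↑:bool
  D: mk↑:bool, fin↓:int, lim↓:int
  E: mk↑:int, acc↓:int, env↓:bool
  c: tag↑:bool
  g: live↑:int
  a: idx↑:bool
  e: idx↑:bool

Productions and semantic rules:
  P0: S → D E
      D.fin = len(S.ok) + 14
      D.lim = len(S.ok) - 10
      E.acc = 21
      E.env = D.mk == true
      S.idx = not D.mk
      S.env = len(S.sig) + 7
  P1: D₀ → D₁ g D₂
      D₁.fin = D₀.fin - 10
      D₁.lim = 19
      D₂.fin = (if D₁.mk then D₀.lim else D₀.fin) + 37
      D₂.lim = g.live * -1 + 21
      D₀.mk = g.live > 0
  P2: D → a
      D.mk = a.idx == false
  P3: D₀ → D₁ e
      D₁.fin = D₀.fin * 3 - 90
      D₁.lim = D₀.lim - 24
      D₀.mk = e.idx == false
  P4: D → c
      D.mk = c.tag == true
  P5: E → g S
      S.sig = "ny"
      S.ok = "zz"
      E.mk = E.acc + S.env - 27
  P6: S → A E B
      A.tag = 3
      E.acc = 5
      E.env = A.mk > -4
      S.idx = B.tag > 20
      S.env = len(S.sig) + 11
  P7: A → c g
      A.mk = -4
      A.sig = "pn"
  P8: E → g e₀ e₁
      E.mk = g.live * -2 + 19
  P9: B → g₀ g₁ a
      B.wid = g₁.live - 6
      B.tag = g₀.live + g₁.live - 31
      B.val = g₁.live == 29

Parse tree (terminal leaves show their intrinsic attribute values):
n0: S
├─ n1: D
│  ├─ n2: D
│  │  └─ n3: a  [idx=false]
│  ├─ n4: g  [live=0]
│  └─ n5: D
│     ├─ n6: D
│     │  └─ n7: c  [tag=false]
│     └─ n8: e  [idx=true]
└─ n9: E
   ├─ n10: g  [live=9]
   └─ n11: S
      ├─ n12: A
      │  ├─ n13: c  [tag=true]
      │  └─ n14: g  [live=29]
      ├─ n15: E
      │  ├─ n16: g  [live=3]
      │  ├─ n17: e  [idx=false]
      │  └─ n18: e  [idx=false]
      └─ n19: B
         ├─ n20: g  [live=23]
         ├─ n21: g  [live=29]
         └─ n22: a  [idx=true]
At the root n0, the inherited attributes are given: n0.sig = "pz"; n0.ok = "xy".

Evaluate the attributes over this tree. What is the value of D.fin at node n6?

-3

1. n0.sig = "pz"  [given at root]
2. n0.ok = "xy"  [given at root]
3. n1.fin = 16  [len(S.ok) + 14]
4. n1.lim = -8  [len(S.ok) - 10]
5. n2.fin = 6  [D₀.fin - 10]
6. n2.lim = 19  [19]
7. n3.idx = false  [terminal]
8. n2.mk = true  [a.idx == false]
9. n4.live = 0  [terminal]
10. n5.fin = 29  [(if D₁.mk then D₀.lim else D₀.fin) + 37]
11. n5.lim = 21  [g.live * -1 + 21]
12. n6.fin = -3  [D₀.fin * 3 - 90]
13. n6.lim = -3  [D₀.lim - 24]
14. n7.tag = false  [terminal]
15. n6.mk = false  [c.tag == true]
16. n8.idx = true  [terminal]
17. n5.mk = false  [e.idx == false]
18. n1.mk = false  [g.live > 0]
19. n9.acc = 21  [21]
20. n9.env = false  [D.mk == true]
21. n10.live = 9  [terminal]
22. n11.sig = "ny"  ["ny"]
23. n11.ok = "zz"  ["zz"]
24. n12.tag = 3  [3]
25. n13.tag = true  [terminal]
26. n14.live = 29  [terminal]
27. n12.mk = -4  [-4]
28. n12.sig = "pn"  ["pn"]
29. n15.acc = 5  [5]
30. n15.env = false  [A.mk > -4]
31. n16.live = 3  [terminal]
32. n17.idx = false  [terminal]
33. n18.idx = false  [terminal]
34. n15.mk = 13  [g.live * -2 + 19]
35. n20.live = 23  [terminal]
36. n21.live = 29  [terminal]
37. n22.idx = true  [terminal]
38. n19.wid = 23  [g₁.live - 6]
39. n19.tag = 21  [g₀.live + g₁.live - 31]
40. n19.val = true  [g₁.live == 29]
41. n11.idx = true  [B.tag > 20]
42. n11.env = 13  [len(S.sig) + 11]
43. n9.mk = 7  [E.acc + S.env - 27]
44. n0.idx = true  [not D.mk]
45. n0.env = 9  [len(S.sig) + 7]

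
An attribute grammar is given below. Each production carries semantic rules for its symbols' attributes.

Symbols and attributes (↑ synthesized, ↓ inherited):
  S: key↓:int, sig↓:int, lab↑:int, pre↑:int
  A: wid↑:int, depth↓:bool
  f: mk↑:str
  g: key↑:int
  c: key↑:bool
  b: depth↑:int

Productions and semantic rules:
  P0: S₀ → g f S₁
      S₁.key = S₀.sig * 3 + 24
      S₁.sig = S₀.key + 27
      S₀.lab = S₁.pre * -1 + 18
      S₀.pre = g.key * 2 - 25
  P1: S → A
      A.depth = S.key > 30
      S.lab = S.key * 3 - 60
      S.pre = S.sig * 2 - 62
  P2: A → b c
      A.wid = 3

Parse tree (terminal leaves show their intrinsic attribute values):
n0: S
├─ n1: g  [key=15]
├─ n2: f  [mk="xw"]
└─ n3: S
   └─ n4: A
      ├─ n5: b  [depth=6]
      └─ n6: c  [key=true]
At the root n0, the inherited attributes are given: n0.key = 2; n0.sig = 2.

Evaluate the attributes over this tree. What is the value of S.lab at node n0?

1. n0.key = 2  [given at root]
2. n0.sig = 2  [given at root]
3. n1.key = 15  [terminal]
4. n2.mk = "xw"  [terminal]
5. n3.key = 30  [S₀.sig * 3 + 24]
6. n3.sig = 29  [S₀.key + 27]
7. n4.depth = false  [S.key > 30]
8. n5.depth = 6  [terminal]
9. n6.key = true  [terminal]
10. n4.wid = 3  [3]
11. n3.lab = 30  [S.key * 3 - 60]
12. n3.pre = -4  [S.sig * 2 - 62]
13. n0.lab = 22  [S₁.pre * -1 + 18]
14. n0.pre = 5  [g.key * 2 - 25]

22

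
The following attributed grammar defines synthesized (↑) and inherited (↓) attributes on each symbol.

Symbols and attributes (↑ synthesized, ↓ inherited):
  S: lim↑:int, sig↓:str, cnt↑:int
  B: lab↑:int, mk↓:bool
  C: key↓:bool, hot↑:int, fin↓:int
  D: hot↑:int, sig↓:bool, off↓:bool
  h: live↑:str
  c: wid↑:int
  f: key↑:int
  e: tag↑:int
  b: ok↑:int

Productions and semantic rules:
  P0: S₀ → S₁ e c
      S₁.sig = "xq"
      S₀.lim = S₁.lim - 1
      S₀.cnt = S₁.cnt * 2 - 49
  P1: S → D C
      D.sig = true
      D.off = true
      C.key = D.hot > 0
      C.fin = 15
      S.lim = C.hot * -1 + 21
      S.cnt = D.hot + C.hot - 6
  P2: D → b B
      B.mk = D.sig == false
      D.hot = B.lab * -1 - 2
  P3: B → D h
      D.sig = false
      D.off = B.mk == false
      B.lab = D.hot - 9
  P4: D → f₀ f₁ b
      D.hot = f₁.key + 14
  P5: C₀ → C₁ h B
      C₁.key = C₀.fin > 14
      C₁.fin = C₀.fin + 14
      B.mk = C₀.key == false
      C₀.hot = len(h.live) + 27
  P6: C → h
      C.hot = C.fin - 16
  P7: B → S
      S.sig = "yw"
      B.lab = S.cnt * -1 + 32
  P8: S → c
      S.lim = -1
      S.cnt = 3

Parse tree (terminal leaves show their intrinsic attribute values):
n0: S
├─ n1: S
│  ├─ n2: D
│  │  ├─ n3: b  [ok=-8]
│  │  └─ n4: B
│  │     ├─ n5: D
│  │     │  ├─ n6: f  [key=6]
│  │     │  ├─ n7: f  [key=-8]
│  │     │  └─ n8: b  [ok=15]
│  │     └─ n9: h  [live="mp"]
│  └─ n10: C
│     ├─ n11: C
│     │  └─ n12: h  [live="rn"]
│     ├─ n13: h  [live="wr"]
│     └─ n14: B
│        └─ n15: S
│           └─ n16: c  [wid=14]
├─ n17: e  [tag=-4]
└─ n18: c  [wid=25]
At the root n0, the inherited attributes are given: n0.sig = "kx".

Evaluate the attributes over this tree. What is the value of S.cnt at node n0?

1. n0.sig = "kx"  [given at root]
2. n1.sig = "xq"  ["xq"]
3. n2.sig = true  [true]
4. n2.off = true  [true]
5. n3.ok = -8  [terminal]
6. n4.mk = false  [D.sig == false]
7. n5.sig = false  [false]
8. n5.off = true  [B.mk == false]
9. n6.key = 6  [terminal]
10. n7.key = -8  [terminal]
11. n8.ok = 15  [terminal]
12. n5.hot = 6  [f₁.key + 14]
13. n9.live = "mp"  [terminal]
14. n4.lab = -3  [D.hot - 9]
15. n2.hot = 1  [B.lab * -1 - 2]
16. n10.key = true  [D.hot > 0]
17. n10.fin = 15  [15]
18. n11.key = true  [C₀.fin > 14]
19. n11.fin = 29  [C₀.fin + 14]
20. n12.live = "rn"  [terminal]
21. n11.hot = 13  [C.fin - 16]
22. n13.live = "wr"  [terminal]
23. n14.mk = false  [C₀.key == false]
24. n15.sig = "yw"  ["yw"]
25. n16.wid = 14  [terminal]
26. n15.lim = -1  [-1]
27. n15.cnt = 3  [3]
28. n14.lab = 29  [S.cnt * -1 + 32]
29. n10.hot = 29  [len(h.live) + 27]
30. n1.lim = -8  [C.hot * -1 + 21]
31. n1.cnt = 24  [D.hot + C.hot - 6]
32. n17.tag = -4  [terminal]
33. n18.wid = 25  [terminal]
34. n0.lim = -9  [S₁.lim - 1]
35. n0.cnt = -1  [S₁.cnt * 2 - 49]

-1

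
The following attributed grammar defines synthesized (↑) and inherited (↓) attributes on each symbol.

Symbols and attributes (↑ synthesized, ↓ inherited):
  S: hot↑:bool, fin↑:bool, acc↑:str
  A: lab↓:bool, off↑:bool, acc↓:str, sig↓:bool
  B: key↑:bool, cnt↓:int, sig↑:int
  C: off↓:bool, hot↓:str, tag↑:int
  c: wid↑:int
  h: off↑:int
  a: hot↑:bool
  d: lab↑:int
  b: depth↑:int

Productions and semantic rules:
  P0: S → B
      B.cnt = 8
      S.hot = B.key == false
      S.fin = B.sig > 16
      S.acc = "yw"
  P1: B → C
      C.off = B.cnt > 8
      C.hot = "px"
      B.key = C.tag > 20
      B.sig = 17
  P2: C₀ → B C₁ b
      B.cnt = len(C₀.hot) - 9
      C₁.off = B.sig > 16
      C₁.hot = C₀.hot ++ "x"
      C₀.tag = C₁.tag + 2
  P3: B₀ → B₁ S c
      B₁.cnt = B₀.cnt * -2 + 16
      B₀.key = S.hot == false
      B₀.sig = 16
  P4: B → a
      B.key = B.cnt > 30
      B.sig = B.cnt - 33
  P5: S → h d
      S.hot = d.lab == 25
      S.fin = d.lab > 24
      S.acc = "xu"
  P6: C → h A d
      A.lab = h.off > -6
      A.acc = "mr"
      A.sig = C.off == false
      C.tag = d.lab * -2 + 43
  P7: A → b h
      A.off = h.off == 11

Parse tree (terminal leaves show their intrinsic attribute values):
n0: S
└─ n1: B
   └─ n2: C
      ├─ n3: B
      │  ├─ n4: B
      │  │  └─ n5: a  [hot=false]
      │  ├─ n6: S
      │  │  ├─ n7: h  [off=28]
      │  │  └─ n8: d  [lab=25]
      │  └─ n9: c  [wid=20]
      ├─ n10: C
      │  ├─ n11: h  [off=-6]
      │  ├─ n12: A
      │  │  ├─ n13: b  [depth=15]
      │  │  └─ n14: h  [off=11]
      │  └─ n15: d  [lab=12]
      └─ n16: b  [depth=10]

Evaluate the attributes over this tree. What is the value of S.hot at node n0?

false

1. n1.cnt = 8  [8]
2. n2.off = false  [B.cnt > 8]
3. n2.hot = "px"  ["px"]
4. n3.cnt = -7  [len(C₀.hot) - 9]
5. n4.cnt = 30  [B₀.cnt * -2 + 16]
6. n5.hot = false  [terminal]
7. n4.key = false  [B.cnt > 30]
8. n4.sig = -3  [B.cnt - 33]
9. n7.off = 28  [terminal]
10. n8.lab = 25  [terminal]
11. n6.hot = true  [d.lab == 25]
12. n6.fin = true  [d.lab > 24]
13. n6.acc = "xu"  ["xu"]
14. n9.wid = 20  [terminal]
15. n3.key = false  [S.hot == false]
16. n3.sig = 16  [16]
17. n10.off = false  [B.sig > 16]
18. n10.hot = "pxx"  [C₀.hot ++ "x"]
19. n11.off = -6  [terminal]
20. n12.lab = false  [h.off > -6]
21. n12.acc = "mr"  ["mr"]
22. n12.sig = true  [C.off == false]
23. n13.depth = 15  [terminal]
24. n14.off = 11  [terminal]
25. n12.off = true  [h.off == 11]
26. n15.lab = 12  [terminal]
27. n10.tag = 19  [d.lab * -2 + 43]
28. n16.depth = 10  [terminal]
29. n2.tag = 21  [C₁.tag + 2]
30. n1.key = true  [C.tag > 20]
31. n1.sig = 17  [17]
32. n0.hot = false  [B.key == false]
33. n0.fin = true  [B.sig > 16]
34. n0.acc = "yw"  ["yw"]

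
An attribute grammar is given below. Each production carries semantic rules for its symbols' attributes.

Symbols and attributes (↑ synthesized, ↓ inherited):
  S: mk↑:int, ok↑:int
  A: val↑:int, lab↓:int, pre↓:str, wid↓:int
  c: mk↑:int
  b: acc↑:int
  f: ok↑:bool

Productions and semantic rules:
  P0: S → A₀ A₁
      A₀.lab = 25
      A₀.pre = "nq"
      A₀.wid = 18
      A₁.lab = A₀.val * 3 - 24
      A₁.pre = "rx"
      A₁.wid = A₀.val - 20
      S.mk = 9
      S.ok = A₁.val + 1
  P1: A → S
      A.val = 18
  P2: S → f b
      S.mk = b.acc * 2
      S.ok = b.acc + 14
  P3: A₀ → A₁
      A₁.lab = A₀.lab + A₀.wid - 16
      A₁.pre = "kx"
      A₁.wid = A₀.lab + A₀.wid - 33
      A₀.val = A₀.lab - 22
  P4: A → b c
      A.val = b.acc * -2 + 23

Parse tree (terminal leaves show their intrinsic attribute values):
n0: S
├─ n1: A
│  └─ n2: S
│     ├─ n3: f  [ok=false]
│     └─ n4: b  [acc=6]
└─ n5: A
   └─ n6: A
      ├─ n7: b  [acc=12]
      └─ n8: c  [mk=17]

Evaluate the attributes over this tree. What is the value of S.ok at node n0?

9

1. n1.lab = 25  [25]
2. n1.pre = "nq"  ["nq"]
3. n1.wid = 18  [18]
4. n3.ok = false  [terminal]
5. n4.acc = 6  [terminal]
6. n2.mk = 12  [b.acc * 2]
7. n2.ok = 20  [b.acc + 14]
8. n1.val = 18  [18]
9. n5.lab = 30  [A₀.val * 3 - 24]
10. n5.pre = "rx"  ["rx"]
11. n5.wid = -2  [A₀.val - 20]
12. n6.lab = 12  [A₀.lab + A₀.wid - 16]
13. n6.pre = "kx"  ["kx"]
14. n6.wid = -5  [A₀.lab + A₀.wid - 33]
15. n7.acc = 12  [terminal]
16. n8.mk = 17  [terminal]
17. n6.val = -1  [b.acc * -2 + 23]
18. n5.val = 8  [A₀.lab - 22]
19. n0.mk = 9  [9]
20. n0.ok = 9  [A₁.val + 1]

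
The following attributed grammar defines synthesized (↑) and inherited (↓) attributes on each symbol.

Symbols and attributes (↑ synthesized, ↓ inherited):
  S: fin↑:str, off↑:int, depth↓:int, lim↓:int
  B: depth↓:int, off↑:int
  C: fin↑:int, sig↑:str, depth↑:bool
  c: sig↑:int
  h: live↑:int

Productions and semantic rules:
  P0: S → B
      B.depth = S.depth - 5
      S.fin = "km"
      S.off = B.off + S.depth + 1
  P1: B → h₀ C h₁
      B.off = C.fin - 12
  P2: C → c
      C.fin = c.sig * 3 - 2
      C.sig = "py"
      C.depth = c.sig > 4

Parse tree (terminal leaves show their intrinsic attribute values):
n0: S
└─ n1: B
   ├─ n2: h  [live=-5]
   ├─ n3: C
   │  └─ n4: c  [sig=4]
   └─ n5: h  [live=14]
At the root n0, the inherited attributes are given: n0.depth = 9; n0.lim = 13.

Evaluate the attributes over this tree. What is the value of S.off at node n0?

8

1. n0.depth = 9  [given at root]
2. n0.lim = 13  [given at root]
3. n1.depth = 4  [S.depth - 5]
4. n2.live = -5  [terminal]
5. n4.sig = 4  [terminal]
6. n3.fin = 10  [c.sig * 3 - 2]
7. n3.sig = "py"  ["py"]
8. n3.depth = false  [c.sig > 4]
9. n5.live = 14  [terminal]
10. n1.off = -2  [C.fin - 12]
11. n0.fin = "km"  ["km"]
12. n0.off = 8  [B.off + S.depth + 1]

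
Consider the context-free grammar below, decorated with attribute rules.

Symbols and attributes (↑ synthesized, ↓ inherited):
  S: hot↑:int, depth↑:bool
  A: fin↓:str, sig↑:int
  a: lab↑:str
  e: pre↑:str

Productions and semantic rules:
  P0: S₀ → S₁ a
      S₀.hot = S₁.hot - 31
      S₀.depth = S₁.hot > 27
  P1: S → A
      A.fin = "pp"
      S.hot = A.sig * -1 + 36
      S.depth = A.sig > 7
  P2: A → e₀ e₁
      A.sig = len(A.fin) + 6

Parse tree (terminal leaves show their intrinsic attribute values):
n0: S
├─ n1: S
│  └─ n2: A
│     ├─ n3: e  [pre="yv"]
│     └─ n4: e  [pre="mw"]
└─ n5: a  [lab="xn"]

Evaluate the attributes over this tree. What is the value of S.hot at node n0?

-3

1. n2.fin = "pp"  ["pp"]
2. n3.pre = "yv"  [terminal]
3. n4.pre = "mw"  [terminal]
4. n2.sig = 8  [len(A.fin) + 6]
5. n1.hot = 28  [A.sig * -1 + 36]
6. n1.depth = true  [A.sig > 7]
7. n5.lab = "xn"  [terminal]
8. n0.hot = -3  [S₁.hot - 31]
9. n0.depth = true  [S₁.hot > 27]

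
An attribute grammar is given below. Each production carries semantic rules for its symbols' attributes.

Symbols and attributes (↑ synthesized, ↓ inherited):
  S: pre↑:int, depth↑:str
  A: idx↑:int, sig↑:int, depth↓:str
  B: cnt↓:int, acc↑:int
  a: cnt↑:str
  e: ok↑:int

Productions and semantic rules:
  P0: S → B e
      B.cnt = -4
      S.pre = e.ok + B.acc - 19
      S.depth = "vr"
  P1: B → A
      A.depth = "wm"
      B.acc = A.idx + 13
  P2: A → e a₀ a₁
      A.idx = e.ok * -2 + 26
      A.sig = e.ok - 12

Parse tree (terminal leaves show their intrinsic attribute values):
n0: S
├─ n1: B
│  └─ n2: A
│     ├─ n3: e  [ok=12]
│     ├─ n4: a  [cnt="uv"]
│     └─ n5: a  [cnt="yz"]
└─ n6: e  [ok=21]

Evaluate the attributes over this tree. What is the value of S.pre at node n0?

1. n1.cnt = -4  [-4]
2. n2.depth = "wm"  ["wm"]
3. n3.ok = 12  [terminal]
4. n4.cnt = "uv"  [terminal]
5. n5.cnt = "yz"  [terminal]
6. n2.idx = 2  [e.ok * -2 + 26]
7. n2.sig = 0  [e.ok - 12]
8. n1.acc = 15  [A.idx + 13]
9. n6.ok = 21  [terminal]
10. n0.pre = 17  [e.ok + B.acc - 19]
11. n0.depth = "vr"  ["vr"]

17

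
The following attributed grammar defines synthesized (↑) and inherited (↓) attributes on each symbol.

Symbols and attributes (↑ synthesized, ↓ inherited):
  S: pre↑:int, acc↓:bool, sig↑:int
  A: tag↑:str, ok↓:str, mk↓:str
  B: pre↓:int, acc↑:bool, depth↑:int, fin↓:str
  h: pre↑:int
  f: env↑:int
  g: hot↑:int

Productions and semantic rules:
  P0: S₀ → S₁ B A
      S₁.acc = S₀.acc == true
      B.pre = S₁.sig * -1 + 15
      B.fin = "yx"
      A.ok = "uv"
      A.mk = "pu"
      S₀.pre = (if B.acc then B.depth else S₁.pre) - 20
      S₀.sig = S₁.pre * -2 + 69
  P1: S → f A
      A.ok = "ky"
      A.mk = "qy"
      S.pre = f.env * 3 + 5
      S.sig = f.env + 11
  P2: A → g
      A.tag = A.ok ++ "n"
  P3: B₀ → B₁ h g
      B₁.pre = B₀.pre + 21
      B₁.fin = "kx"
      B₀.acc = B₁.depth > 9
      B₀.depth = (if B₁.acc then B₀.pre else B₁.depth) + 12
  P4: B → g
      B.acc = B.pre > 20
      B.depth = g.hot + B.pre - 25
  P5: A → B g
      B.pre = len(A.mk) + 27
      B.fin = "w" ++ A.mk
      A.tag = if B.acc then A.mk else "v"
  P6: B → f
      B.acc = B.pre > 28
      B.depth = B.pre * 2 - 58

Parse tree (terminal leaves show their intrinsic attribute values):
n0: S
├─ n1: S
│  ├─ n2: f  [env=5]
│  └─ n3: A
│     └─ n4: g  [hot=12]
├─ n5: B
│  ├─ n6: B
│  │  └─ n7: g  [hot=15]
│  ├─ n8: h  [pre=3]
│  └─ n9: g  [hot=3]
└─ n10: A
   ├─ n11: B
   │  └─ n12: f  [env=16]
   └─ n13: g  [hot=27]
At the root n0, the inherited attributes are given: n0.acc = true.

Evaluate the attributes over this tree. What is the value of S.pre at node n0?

1. n0.acc = true  [given at root]
2. n1.acc = true  [S₀.acc == true]
3. n2.env = 5  [terminal]
4. n3.ok = "ky"  ["ky"]
5. n3.mk = "qy"  ["qy"]
6. n4.hot = 12  [terminal]
7. n3.tag = "kyn"  [A.ok ++ "n"]
8. n1.pre = 20  [f.env * 3 + 5]
9. n1.sig = 16  [f.env + 11]
10. n5.pre = -1  [S₁.sig * -1 + 15]
11. n5.fin = "yx"  ["yx"]
12. n6.pre = 20  [B₀.pre + 21]
13. n6.fin = "kx"  ["kx"]
14. n7.hot = 15  [terminal]
15. n6.acc = false  [B.pre > 20]
16. n6.depth = 10  [g.hot + B.pre - 25]
17. n8.pre = 3  [terminal]
18. n9.hot = 3  [terminal]
19. n5.acc = true  [B₁.depth > 9]
20. n5.depth = 22  [(if B₁.acc then B₀.pre else B₁.depth) + 12]
21. n10.ok = "uv"  ["uv"]
22. n10.mk = "pu"  ["pu"]
23. n11.pre = 29  [len(A.mk) + 27]
24. n11.fin = "wpu"  ["w" ++ A.mk]
25. n12.env = 16  [terminal]
26. n11.acc = true  [B.pre > 28]
27. n11.depth = 0  [B.pre * 2 - 58]
28. n13.hot = 27  [terminal]
29. n10.tag = "pu"  [if B.acc then A.mk else "v"]
30. n0.pre = 2  [(if B.acc then B.depth else S₁.pre) - 20]
31. n0.sig = 29  [S₁.pre * -2 + 69]

2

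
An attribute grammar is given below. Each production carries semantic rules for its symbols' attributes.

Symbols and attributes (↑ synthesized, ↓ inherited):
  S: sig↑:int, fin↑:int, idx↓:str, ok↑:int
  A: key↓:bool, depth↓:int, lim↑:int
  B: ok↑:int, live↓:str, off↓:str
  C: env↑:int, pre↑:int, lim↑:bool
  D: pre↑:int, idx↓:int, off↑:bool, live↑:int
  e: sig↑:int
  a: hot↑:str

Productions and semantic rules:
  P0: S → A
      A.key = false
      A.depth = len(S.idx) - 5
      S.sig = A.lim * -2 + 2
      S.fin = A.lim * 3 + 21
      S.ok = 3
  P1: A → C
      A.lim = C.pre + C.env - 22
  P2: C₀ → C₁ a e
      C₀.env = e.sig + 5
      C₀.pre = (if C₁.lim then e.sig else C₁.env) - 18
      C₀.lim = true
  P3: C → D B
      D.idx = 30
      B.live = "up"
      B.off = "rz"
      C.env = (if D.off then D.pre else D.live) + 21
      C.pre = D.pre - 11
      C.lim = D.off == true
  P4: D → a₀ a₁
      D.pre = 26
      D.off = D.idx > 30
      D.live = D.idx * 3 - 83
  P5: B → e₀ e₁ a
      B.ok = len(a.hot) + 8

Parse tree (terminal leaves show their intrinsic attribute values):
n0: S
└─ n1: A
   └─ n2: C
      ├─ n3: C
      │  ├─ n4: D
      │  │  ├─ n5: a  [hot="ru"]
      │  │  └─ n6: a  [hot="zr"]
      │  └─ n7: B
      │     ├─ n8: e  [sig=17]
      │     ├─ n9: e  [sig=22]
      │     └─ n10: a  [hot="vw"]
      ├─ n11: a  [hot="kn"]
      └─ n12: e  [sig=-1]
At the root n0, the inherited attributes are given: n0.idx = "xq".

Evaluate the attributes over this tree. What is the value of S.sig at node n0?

1. n0.idx = "xq"  [given at root]
2. n1.key = false  [false]
3. n1.depth = -3  [len(S.idx) - 5]
4. n4.idx = 30  [30]
5. n5.hot = "ru"  [terminal]
6. n6.hot = "zr"  [terminal]
7. n4.pre = 26  [26]
8. n4.off = false  [D.idx > 30]
9. n4.live = 7  [D.idx * 3 - 83]
10. n7.live = "up"  ["up"]
11. n7.off = "rz"  ["rz"]
12. n8.sig = 17  [terminal]
13. n9.sig = 22  [terminal]
14. n10.hot = "vw"  [terminal]
15. n7.ok = 10  [len(a.hot) + 8]
16. n3.env = 28  [(if D.off then D.pre else D.live) + 21]
17. n3.pre = 15  [D.pre - 11]
18. n3.lim = false  [D.off == true]
19. n11.hot = "kn"  [terminal]
20. n12.sig = -1  [terminal]
21. n2.env = 4  [e.sig + 5]
22. n2.pre = 10  [(if C₁.lim then e.sig else C₁.env) - 18]
23. n2.lim = true  [true]
24. n1.lim = -8  [C.pre + C.env - 22]
25. n0.sig = 18  [A.lim * -2 + 2]
26. n0.fin = -3  [A.lim * 3 + 21]
27. n0.ok = 3  [3]

18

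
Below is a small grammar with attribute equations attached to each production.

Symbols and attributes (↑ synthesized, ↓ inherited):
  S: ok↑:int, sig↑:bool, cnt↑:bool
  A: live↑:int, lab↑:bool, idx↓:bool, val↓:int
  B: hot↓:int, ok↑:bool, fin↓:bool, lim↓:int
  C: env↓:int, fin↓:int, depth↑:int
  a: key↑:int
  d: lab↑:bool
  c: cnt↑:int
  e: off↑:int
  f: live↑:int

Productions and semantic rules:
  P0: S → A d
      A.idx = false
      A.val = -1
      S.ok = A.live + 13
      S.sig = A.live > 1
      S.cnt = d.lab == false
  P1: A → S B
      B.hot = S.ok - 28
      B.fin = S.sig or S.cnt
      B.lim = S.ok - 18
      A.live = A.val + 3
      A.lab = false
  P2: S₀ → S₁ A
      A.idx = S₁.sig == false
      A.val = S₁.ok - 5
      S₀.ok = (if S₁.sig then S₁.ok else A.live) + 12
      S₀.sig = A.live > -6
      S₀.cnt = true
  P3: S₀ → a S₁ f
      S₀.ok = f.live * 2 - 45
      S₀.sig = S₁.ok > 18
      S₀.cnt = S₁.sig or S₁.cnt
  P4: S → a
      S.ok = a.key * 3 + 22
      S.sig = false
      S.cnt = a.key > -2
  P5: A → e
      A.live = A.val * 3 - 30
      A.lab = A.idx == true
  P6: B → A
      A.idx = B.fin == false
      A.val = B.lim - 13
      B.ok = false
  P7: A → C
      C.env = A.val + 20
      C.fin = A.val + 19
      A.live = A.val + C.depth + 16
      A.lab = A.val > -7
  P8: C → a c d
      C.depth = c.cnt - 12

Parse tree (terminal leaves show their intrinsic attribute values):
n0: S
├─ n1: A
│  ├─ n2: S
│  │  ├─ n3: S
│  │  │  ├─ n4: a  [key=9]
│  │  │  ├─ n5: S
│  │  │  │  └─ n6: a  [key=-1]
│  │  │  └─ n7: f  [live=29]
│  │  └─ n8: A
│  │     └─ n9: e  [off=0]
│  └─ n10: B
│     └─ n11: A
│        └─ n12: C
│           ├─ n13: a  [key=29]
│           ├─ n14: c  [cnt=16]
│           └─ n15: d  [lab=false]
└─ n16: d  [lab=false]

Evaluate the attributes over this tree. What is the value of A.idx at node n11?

1. n1.idx = false  [false]
2. n1.val = -1  [-1]
3. n4.key = 9  [terminal]
4. n6.key = -1  [terminal]
5. n5.ok = 19  [a.key * 3 + 22]
6. n5.sig = false  [false]
7. n5.cnt = true  [a.key > -2]
8. n7.live = 29  [terminal]
9. n3.ok = 13  [f.live * 2 - 45]
10. n3.sig = true  [S₁.ok > 18]
11. n3.cnt = true  [S₁.sig or S₁.cnt]
12. n8.idx = false  [S₁.sig == false]
13. n8.val = 8  [S₁.ok - 5]
14. n9.off = 0  [terminal]
15. n8.live = -6  [A.val * 3 - 30]
16. n8.lab = false  [A.idx == true]
17. n2.ok = 25  [(if S₁.sig then S₁.ok else A.live) + 12]
18. n2.sig = false  [A.live > -6]
19. n2.cnt = true  [true]
20. n10.hot = -3  [S.ok - 28]
21. n10.fin = true  [S.sig or S.cnt]
22. n10.lim = 7  [S.ok - 18]
23. n11.idx = false  [B.fin == false]
24. n11.val = -6  [B.lim - 13]
25. n12.env = 14  [A.val + 20]
26. n12.fin = 13  [A.val + 19]
27. n13.key = 29  [terminal]
28. n14.cnt = 16  [terminal]
29. n15.lab = false  [terminal]
30. n12.depth = 4  [c.cnt - 12]
31. n11.live = 14  [A.val + C.depth + 16]
32. n11.lab = true  [A.val > -7]
33. n10.ok = false  [false]
34. n1.live = 2  [A.val + 3]
35. n1.lab = false  [false]
36. n16.lab = false  [terminal]
37. n0.ok = 15  [A.live + 13]
38. n0.sig = true  [A.live > 1]
39. n0.cnt = true  [d.lab == false]

false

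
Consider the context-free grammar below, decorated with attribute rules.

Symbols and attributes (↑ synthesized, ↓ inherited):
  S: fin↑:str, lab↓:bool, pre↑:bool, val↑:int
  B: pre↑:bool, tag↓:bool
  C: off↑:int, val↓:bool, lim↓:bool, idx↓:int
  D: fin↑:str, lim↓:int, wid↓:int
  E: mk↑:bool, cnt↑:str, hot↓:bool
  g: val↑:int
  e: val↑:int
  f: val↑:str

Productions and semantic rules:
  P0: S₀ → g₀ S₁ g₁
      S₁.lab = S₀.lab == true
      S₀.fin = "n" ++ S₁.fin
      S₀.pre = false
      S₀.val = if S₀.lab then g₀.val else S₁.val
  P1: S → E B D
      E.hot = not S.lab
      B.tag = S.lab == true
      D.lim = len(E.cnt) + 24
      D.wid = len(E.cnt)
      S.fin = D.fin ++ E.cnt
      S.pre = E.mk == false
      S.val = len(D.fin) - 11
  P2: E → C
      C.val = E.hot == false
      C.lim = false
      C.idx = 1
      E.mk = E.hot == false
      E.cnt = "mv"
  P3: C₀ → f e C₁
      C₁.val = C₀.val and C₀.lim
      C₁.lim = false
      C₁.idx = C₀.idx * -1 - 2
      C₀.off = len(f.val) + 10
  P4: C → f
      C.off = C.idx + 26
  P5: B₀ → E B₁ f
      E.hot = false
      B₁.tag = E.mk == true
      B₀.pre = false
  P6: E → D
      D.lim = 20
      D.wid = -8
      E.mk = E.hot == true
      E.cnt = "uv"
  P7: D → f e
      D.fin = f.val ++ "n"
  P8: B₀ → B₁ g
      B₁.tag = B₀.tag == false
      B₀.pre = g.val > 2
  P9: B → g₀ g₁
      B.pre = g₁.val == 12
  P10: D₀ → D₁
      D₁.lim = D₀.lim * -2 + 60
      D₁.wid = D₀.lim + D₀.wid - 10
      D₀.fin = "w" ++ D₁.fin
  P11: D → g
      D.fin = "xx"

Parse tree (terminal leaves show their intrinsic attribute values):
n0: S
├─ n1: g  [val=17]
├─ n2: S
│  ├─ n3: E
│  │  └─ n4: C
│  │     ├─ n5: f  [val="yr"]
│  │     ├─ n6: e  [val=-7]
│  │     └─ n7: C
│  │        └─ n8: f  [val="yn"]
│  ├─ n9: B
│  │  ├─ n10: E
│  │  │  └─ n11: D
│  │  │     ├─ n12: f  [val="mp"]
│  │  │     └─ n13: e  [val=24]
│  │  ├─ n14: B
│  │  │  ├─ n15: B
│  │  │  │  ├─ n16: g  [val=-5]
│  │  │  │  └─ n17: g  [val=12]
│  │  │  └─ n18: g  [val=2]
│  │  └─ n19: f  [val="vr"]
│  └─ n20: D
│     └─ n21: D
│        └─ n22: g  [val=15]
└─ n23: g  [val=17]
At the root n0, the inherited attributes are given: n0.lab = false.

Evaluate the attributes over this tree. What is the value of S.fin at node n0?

"nwxxmv"

1. n0.lab = false  [given at root]
2. n1.val = 17  [terminal]
3. n2.lab = false  [S₀.lab == true]
4. n3.hot = true  [not S.lab]
5. n4.val = false  [E.hot == false]
6. n4.lim = false  [false]
7. n4.idx = 1  [1]
8. n5.val = "yr"  [terminal]
9. n6.val = -7  [terminal]
10. n7.val = false  [C₀.val and C₀.lim]
11. n7.lim = false  [false]
12. n7.idx = -3  [C₀.idx * -1 - 2]
13. n8.val = "yn"  [terminal]
14. n7.off = 23  [C.idx + 26]
15. n4.off = 12  [len(f.val) + 10]
16. n3.mk = false  [E.hot == false]
17. n3.cnt = "mv"  ["mv"]
18. n9.tag = false  [S.lab == true]
19. n10.hot = false  [false]
20. n11.lim = 20  [20]
21. n11.wid = -8  [-8]
22. n12.val = "mp"  [terminal]
23. n13.val = 24  [terminal]
24. n11.fin = "mpn"  [f.val ++ "n"]
25. n10.mk = false  [E.hot == true]
26. n10.cnt = "uv"  ["uv"]
27. n14.tag = false  [E.mk == true]
28. n15.tag = true  [B₀.tag == false]
29. n16.val = -5  [terminal]
30. n17.val = 12  [terminal]
31. n15.pre = true  [g₁.val == 12]
32. n18.val = 2  [terminal]
33. n14.pre = false  [g.val > 2]
34. n19.val = "vr"  [terminal]
35. n9.pre = false  [false]
36. n20.lim = 26  [len(E.cnt) + 24]
37. n20.wid = 2  [len(E.cnt)]
38. n21.lim = 8  [D₀.lim * -2 + 60]
39. n21.wid = 18  [D₀.lim + D₀.wid - 10]
40. n22.val = 15  [terminal]
41. n21.fin = "xx"  ["xx"]
42. n20.fin = "wxx"  ["w" ++ D₁.fin]
43. n2.fin = "wxxmv"  [D.fin ++ E.cnt]
44. n2.pre = true  [E.mk == false]
45. n2.val = -8  [len(D.fin) - 11]
46. n23.val = 17  [terminal]
47. n0.fin = "nwxxmv"  ["n" ++ S₁.fin]
48. n0.pre = false  [false]
49. n0.val = -8  [if S₀.lab then g₀.val else S₁.val]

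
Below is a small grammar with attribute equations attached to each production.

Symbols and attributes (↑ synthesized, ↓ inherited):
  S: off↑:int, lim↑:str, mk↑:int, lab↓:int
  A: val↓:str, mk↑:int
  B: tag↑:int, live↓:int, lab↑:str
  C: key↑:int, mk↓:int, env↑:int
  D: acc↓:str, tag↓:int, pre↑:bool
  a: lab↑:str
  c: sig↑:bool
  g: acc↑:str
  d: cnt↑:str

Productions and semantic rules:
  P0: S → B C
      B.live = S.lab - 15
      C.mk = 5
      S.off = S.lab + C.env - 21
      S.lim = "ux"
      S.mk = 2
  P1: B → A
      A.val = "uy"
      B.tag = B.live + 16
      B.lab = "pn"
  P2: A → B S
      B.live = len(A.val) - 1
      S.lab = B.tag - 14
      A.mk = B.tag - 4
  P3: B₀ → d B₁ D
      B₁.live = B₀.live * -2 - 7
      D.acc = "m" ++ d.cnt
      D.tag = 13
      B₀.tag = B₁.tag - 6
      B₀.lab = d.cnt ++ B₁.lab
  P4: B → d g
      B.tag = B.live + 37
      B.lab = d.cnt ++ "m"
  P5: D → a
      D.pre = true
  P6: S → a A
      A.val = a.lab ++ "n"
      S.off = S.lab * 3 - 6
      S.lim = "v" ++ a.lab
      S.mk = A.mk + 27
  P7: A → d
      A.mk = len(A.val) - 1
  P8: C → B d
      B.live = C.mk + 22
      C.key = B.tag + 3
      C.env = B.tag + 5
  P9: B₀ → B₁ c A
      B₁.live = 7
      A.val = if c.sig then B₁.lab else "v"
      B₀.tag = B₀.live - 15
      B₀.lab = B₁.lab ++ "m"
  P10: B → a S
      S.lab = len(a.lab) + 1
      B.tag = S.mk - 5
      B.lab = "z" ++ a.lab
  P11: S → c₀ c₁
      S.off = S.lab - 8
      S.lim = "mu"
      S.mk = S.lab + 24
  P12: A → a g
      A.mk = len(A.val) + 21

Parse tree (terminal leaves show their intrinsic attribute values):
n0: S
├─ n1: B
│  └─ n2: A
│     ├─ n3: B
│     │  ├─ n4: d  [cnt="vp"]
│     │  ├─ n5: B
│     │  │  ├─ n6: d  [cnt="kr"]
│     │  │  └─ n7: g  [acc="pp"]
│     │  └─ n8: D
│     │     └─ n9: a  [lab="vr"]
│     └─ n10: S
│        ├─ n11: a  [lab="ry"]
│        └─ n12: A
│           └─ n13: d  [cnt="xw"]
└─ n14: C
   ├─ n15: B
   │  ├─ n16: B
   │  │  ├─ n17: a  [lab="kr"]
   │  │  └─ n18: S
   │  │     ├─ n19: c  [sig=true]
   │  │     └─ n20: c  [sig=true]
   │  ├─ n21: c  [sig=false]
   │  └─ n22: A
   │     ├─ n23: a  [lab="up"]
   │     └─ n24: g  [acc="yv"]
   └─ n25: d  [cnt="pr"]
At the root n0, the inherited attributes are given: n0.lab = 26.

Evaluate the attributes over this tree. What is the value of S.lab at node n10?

1. n0.lab = 26  [given at root]
2. n1.live = 11  [S.lab - 15]
3. n2.val = "uy"  ["uy"]
4. n3.live = 1  [len(A.val) - 1]
5. n4.cnt = "vp"  [terminal]
6. n5.live = -9  [B₀.live * -2 - 7]
7. n6.cnt = "kr"  [terminal]
8. n7.acc = "pp"  [terminal]
9. n5.tag = 28  [B.live + 37]
10. n5.lab = "krm"  [d.cnt ++ "m"]
11. n8.acc = "mvp"  ["m" ++ d.cnt]
12. n8.tag = 13  [13]
13. n9.lab = "vr"  [terminal]
14. n8.pre = true  [true]
15. n3.tag = 22  [B₁.tag - 6]
16. n3.lab = "vpkrm"  [d.cnt ++ B₁.lab]
17. n10.lab = 8  [B.tag - 14]
18. n11.lab = "ry"  [terminal]
19. n12.val = "ryn"  [a.lab ++ "n"]
20. n13.cnt = "xw"  [terminal]
21. n12.mk = 2  [len(A.val) - 1]
22. n10.off = 18  [S.lab * 3 - 6]
23. n10.lim = "vry"  ["v" ++ a.lab]
24. n10.mk = 29  [A.mk + 27]
25. n2.mk = 18  [B.tag - 4]
26. n1.tag = 27  [B.live + 16]
27. n1.lab = "pn"  ["pn"]
28. n14.mk = 5  [5]
29. n15.live = 27  [C.mk + 22]
30. n16.live = 7  [7]
31. n17.lab = "kr"  [terminal]
32. n18.lab = 3  [len(a.lab) + 1]
33. n19.sig = true  [terminal]
34. n20.sig = true  [terminal]
35. n18.off = -5  [S.lab - 8]
36. n18.lim = "mu"  ["mu"]
37. n18.mk = 27  [S.lab + 24]
38. n16.tag = 22  [S.mk - 5]
39. n16.lab = "zkr"  ["z" ++ a.lab]
40. n21.sig = false  [terminal]
41. n22.val = "v"  [if c.sig then B₁.lab else "v"]
42. n23.lab = "up"  [terminal]
43. n24.acc = "yv"  [terminal]
44. n22.mk = 22  [len(A.val) + 21]
45. n15.tag = 12  [B₀.live - 15]
46. n15.lab = "zkrm"  [B₁.lab ++ "m"]
47. n25.cnt = "pr"  [terminal]
48. n14.key = 15  [B.tag + 3]
49. n14.env = 17  [B.tag + 5]
50. n0.off = 22  [S.lab + C.env - 21]
51. n0.lim = "ux"  ["ux"]
52. n0.mk = 2  [2]

8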